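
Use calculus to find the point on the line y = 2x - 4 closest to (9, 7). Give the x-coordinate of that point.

31/5

Minimize D(x)^2 = (x - 9)^2 + (2x - 11)^2.
d/dx[D^2] = 2(x - 9) + 2·2·(2x - 11) = 0 ⇒ x = 31/5.
Then y = 42/5 and the distance is √(49/5) ≈ 3.1305.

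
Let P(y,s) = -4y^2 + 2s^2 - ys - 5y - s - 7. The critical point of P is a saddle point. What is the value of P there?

∂P/∂y = -8y - s - 5 = 0 and ∂P/∂s = -y + 4s - 1 = 0, so (y, s) = (-7/11, 1/11).
The Hessian has P_{yy} = -8, P_{ss} = 4, P_{ys} = -1, giving D = -33 < 0, so the point is a saddle point.
P(-7/11, 1/11) = -60/11.

-60/11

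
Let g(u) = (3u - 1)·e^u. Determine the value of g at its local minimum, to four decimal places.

-1.5403

g'(u) = 3·e^u + (3u - 1)·1·e^u = (3u + 2)·e^u. Since e^u > 0, the only critical point is u = -2/3.
g''(-2/3) has the same sign as 3 > 0, so this is a local minimum.
g(-2/3) = (-3)·e^(-2/3) ≈ -1.5403.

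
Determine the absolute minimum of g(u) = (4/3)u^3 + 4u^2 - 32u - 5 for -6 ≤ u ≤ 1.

Differentiating, g'(u) = 4u^2 + 8u - 32; whose only zero in [-6, 1] is u = -4.
Compare values at every candidate in [-6, 1]: g(-6) = 43; g(-4) = 305/3; g(1) = -95/3.
Hence the absolute minimum is -95/3 at u = 1.

-95/3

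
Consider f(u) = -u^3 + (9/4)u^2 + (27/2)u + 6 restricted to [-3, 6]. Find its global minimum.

-48

Differentiating, f'(u) = -3u^2 + (9/2)u + 27/2; which vanishes at u = -3/2 and u = 3.
Candidates: f(-3) = 51/4,  f(-3/2) = -93/16,  f(3) = 159/4,  f(6) = -48.
Hence the absolute minimum is -48 at u = 6.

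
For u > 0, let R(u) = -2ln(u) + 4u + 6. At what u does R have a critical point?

R'(u) = -2/u + 4 = 0 gives u = 1/2.
R''(u) = 2/u², which is positive for u > 0, so this is a local minimum.
R(1/2) = -2·ln(1/2) + 2 + 6 ≈ 9.3863.

1/2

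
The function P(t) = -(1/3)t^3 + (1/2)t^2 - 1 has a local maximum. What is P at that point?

-5/6

P'(t) = -t^2 + t = 0 at t = 0, 1.
Since P''(t) = -2t + 1, we get P''(0) = 1 > 0 ⇒ local minimum; P''(1) = -1 < 0 ⇒ local maximum.
Thus P has its local maximum at t = 1, with value -5/6.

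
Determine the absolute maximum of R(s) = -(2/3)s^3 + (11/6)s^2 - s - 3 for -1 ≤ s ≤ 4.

1/2

R'(s) = -2s^2 + (11/3)s - 1, which vanishes at s = 1/3 and s = 3/2.
Evaluating at the critical points and endpoints: R(-1) = 1/2; R(1/3) = -511/162; R(3/2) = -21/8; R(4) = -61/3.
So the maximum is R(-1) = 1/2.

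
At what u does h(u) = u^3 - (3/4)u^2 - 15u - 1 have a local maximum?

Critical points: h'(u) = 3u^2 - (3/2)u - 15 vanishes at u = -2, 5/2.
h''(u) = 6u - 3/2. h''(-2) = -27/2 < 0 ⇒ local maximum; h''(5/2) = 27/2 > 0 ⇒ local minimum.
Thus h has its local maximum at u = -2, with value 18.

-2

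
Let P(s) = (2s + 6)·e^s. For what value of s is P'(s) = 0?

-4

By the product rule, P'(s) = (2s + 8)·e^s. Since e^s > 0, the only critical point is s = -4.
P''(-4) has the same sign as 2 > 0, so this is a local minimum.
P(-4) = (-2)·e^(-4) ≈ -0.0366.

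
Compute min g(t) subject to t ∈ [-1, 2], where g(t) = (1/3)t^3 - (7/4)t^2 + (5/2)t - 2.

The derivative is t^2 - (7/2)t + 5/2, whose only zero in [-1, 2] is t = 1.
Compare values at every candidate in [-1, 2]: g(-1) = -79/12; g(1) = -11/12; g(2) = -4/3.
So the minimum is g(-1) = -79/12.

-79/12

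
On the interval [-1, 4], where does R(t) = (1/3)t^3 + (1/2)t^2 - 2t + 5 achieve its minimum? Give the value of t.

The derivative is t^2 + t - 2, whose only zero in [-1, 4] is t = 1.
Compare values at every candidate in [-1, 4]: R(-1) = 43/6; R(1) = 23/6; R(4) = 79/3.
Hence the absolute minimum is 23/6 at t = 1.

1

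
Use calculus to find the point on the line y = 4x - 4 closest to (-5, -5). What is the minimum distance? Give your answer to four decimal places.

4.6082

Minimize D(x)^2 = (x + 5)^2 + (4x + 1)^2.
d/dx[D^2] = 2(x + 5) + 2·4·(4x + 1) = 0 ⇒ x = -9/17.
Then y = -104/17 and the distance is √(361/17) ≈ 4.6082.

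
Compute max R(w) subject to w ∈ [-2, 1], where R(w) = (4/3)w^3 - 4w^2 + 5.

R'(w) = 4w^2 - 8w, whose only zero in [-2, 1] is w = 0.
Candidates: R(-2) = -65/3; R(0) = 5; R(1) = 7/3.
The maximum over the interval is 5, attained at w = 0.

5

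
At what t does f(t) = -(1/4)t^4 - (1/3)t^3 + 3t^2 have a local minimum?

0

f'(t) = -t^3 - t^2 + 6t. Setting f'(t) = 0 gives t ∈ {-3, 0, 2}.
Second-derivative test with f''(t) = -3t^2 - 2t + 6: f''(-3) = -15 < 0 ⇒ local maximum; f''(0) = 6 > 0 ⇒ local minimum; f''(2) = -10 < 0 ⇒ local maximum.
Thus f has its local minimum at t = 0, with value 0.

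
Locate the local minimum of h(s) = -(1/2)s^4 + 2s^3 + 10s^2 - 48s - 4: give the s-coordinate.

2

Critical points: h'(s) = -2s^3 + 6s^2 + 20s - 48 vanishes at s = -3, 2, 4.
Second-derivative test with h''(s) = -6s^2 + 12s + 20: h''(-3) = -70 < 0 ⇒ local maximum; h''(2) = 20 > 0 ⇒ local minimum; h''(4) = -28 < 0 ⇒ local maximum.
So the local minimum value is h(2) = -52.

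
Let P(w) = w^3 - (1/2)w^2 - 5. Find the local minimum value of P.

Critical points: P'(w) = 3w^2 - w vanishes at w = 0, 1/3.
Since P''(w) = 6w - 1, we get P''(0) = -1 < 0 ⇒ local maximum; P''(1/3) = 1 > 0 ⇒ local minimum.
So the local minimum value is P(1/3) = -271/54.

-271/54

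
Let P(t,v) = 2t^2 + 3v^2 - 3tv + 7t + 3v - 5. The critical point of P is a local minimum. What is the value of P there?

-101/5

∂P/∂t = 4t - 3v + 7 = 0 and ∂P/∂v = -3t + 6v + 3 = 0, so (t, v) = (-17/5, -11/5).
The Hessian has P_{tt} = 4, P_{vv} = 6, P_{tv} = -3, giving D = 15 > 0 with P_{tt} > 0, so the point is a local minimum.
P(-17/5, -11/5) = -101/5.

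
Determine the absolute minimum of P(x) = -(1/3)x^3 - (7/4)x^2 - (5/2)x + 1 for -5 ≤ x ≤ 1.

-43/12

P'(x) = -x^2 - (7/2)x - 5/2, which vanishes at x = -5/2 and x = -1.
Evaluating at the critical points and endpoints: P(-5) = 137/12, P(-5/2) = 73/48, P(-1) = 25/12, P(1) = -43/12.
Hence the absolute minimum is -43/12 at x = 1.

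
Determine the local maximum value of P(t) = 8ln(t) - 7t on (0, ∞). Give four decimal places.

-6.9317

P'(t) = 8/t − 7 = 0 gives t = 8/7.
P''(t) = -8/t², which is negative for t > 0, so this is a local maximum.
P(8/7) = 8·ln(8/7) - 8 ≈ -6.9317.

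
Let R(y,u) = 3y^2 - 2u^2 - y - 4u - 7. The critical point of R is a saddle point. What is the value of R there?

-61/12

∂R/∂y = 6y - 1 = 0 and ∂R/∂u = -4u - 4 = 0, so (y, u) = (1/6, -1).
The Hessian has R_{yy} = 6, R_{uu} = -4, R_{yu} = 0, giving D = -24 < 0, so the point is a saddle point.
R(1/6, -1) = -61/12.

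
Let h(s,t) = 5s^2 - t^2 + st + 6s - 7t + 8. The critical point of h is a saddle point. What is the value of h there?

419/21

∂h/∂s = 10s + t + 6 = 0 and ∂h/∂t = s - 2t - 7 = 0, so (s, t) = (-5/21, -76/21).
The Hessian has h_{ss} = 10, h_{tt} = -2, h_{st} = 1, giving D = -21 < 0, so the point is a saddle point.
h(-5/21, -76/21) = 419/21.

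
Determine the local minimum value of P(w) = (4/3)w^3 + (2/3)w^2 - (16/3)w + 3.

-1/3

P'(w) = 4w^2 + (4/3)w - 16/3 = 0 at w = -4/3, 1.
P''(w) = 8w + 4/3. P''(-4/3) = -28/3 < 0 ⇒ local maximum; P''(1) = 28/3 > 0 ⇒ local minimum.
Thus P has its local minimum at w = 1, with value -1/3.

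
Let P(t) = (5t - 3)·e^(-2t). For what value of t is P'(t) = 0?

11/10

Differentiating with the product rule gives P'(t) = (-10t + 11)·e^(-2t). Since e^(-2t) > 0, the only critical point is t = 11/10.
P''(11/10) has the same sign as -10 < 0, so this is a local maximum.
P(11/10) = (5/2)·e^(-11/5) ≈ 0.2770.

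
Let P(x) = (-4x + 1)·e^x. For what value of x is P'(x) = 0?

By the product rule, P'(x) = (-4x - 3)·e^x. Since e^x > 0, the only critical point is x = -3/4.
P''(-3/4) has the same sign as -4 < 0, so this is a local maximum.
P(-3/4) = (4)·e^(-3/4) ≈ 1.8895.

-3/4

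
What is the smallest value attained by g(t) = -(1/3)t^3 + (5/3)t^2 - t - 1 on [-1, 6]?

-19

g'(t) = -t^2 + (10/3)t - 1, which vanishes at t = 1/3 and t = 3.
Candidates: g(-1) = 2,  g(1/3) = -94/81,  g(3) = 2,  g(6) = -19.
So the minimum is g(6) = -19.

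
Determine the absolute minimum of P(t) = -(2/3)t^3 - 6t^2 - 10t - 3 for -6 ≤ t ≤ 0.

Differentiating, P'(t) = -2t^2 - 12t - 10; which vanishes at t = -5 and t = -1.
Evaluating at the critical points and endpoints: P(-6) = -15; P(-5) = -59/3; P(-1) = 5/3; P(0) = -3.
So the minimum is P(-5) = -59/3.

-59/3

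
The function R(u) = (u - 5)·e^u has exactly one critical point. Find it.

R'(u) = 1·e^u + (u - 5)·1·e^u = (u - 4)·e^u. Since e^u > 0, the only critical point is u = 4.
R''(4) has the same sign as 1 > 0, so this is a local minimum.
R(4) = (-1)·e^(4) ≈ -54.5982.

4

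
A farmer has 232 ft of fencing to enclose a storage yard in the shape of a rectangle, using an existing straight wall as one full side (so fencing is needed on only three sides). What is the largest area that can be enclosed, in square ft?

Let the sides perpendicular to the wall have length x and the parallel side y, so 2x + y = 232 and the area is A = xy = x(232 − 2x).
A'(x) = 232 − 4x = 0 gives x = 58, and A''(x) = −4 < 0 confirms a maximum.
Then y = 232 − 2·58 = 116 and A = 6728.

6728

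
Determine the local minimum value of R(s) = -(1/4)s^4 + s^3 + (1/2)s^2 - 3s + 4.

9/4

R'(s) = -s^3 + 3s^2 + s - 3 = 0 at s = -1, 1, 3.
Second-derivative test with R''(s) = -3s^2 + 6s + 1: R''(-1) = -8 < 0 ⇒ local maximum; R''(1) = 4 > 0 ⇒ local minimum; R''(3) = -8 < 0 ⇒ local maximum.
Thus R has its local minimum at s = 1, with value 9/4.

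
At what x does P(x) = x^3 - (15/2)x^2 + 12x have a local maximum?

1

P'(x) = 3x^2 - 15x + 12. Setting P'(x) = 0 gives x ∈ {1, 4}.
Since P''(x) = 6x - 15, we get P''(1) = -9 < 0 ⇒ local maximum; P''(4) = 9 > 0 ⇒ local minimum.
So the local maximum value is P(1) = 11/2.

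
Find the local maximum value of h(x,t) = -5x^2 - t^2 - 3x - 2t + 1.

49/20

∂h/∂x = -10x - 3 = 0 and ∂h/∂t = -2t - 2 = 0, so (x, t) = (-3/10, -1).
The Hessian has h_{xx} = -10, h_{tt} = -2, h_{xt} = 0, giving D = 20 > 0 with h_{xx} < 0, so the point is a local maximum.
h(-3/10, -1) = 49/20.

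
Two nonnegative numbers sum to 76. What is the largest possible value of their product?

1444

With x + y = 76, the product is P(x) = x(76 − x).
P'(x) = 76 − 2x = 0 gives x = 38; P'' = −2 < 0, so this is the maximum.
P = 38·38 = 1444.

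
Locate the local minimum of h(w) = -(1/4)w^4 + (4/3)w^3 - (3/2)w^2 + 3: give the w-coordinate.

1

h'(w) = -w^3 + 4w^2 - 3w. Setting h'(w) = 0 gives w ∈ {0, 1, 3}.
h''(w) = -3w^2 + 8w - 3. h''(0) = -3 < 0 ⇒ local maximum; h''(1) = 2 > 0 ⇒ local minimum; h''(3) = -6 < 0 ⇒ local maximum.
Thus h has its local minimum at w = 1, with value 31/12.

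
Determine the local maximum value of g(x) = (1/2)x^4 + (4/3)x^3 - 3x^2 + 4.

Critical points: g'(x) = 2x^3 + 4x^2 - 6x vanishes at x = -3, 0, 1.
Since g''(x) = 6x^2 + 8x - 6, we get g''(-3) = 24 > 0 ⇒ local minimum; g''(0) = -6 < 0 ⇒ local maximum; g''(1) = 8 > 0 ⇒ local minimum.
Thus g has its local maximum at x = 0, with value 4.

4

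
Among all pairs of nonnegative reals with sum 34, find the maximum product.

With x + y = 34, the product is P(x) = x(34 − x).
P'(x) = 34 − 2x = 0 gives x = 17; P'' = −2 < 0, so this is the maximum.
P = 17·17 = 289.

289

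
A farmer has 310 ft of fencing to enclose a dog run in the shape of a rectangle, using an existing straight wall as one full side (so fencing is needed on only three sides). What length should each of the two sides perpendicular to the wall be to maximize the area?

Let the sides perpendicular to the wall have length x and the parallel side y, so 2x + y = 310 and the area is A = xy = x(310 − 2x).
A'(x) = 310 − 4x = 0 gives x = 155/2, and A''(x) = −4 < 0 confirms a maximum.
Then y = 310 − 2·155/2 = 155 and A = 24025/2.

155/2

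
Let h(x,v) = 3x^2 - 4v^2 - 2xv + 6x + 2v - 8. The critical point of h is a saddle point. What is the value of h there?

-131/13

∂h/∂x = 6x - 2v + 6 = 0 and ∂h/∂v = -2x - 8v + 2 = 0, so (x, v) = (-11/13, 6/13).
The Hessian has h_{xx} = 6, h_{vv} = -8, h_{xv} = -2, giving D = -52 < 0, so the point is a saddle point.
h(-11/13, 6/13) = -131/13.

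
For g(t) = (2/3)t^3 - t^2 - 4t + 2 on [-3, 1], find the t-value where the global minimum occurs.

g'(t) = 2t^2 - 2t - 4, whose only zero in [-3, 1] is t = -1.
Evaluating at the critical points and endpoints: g(-3) = -13,  g(-1) = 13/3,  g(1) = -7/3.
Hence the absolute minimum is -13 at t = -3.

-3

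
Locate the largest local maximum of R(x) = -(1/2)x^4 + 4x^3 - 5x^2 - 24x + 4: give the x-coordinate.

-1

R'(x) = -2x^3 + 12x^2 - 10x - 24 = 0 at x = -1, 3, 4.
Second-derivative test with R''(x) = -6x^2 + 24x - 10: R''(-1) = -40 < 0 ⇒ local maximum; R''(3) = 8 > 0 ⇒ local minimum; R''(4) = -10 < 0 ⇒ local maximum.
The largest local maximum is R(-1) = 37/2.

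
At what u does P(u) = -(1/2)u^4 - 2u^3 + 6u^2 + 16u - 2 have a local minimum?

-1

P'(u) = -2u^3 - 6u^2 + 12u + 16 = 0 at u = -4, -1, 2.
P''(u) = -6u^2 - 12u + 12. P''(-4) = -36 < 0 ⇒ local maximum; P''(-1) = 18 > 0 ⇒ local minimum; P''(2) = -36 < 0 ⇒ local maximum.
Thus P has its local minimum at u = -1, with value -21/2.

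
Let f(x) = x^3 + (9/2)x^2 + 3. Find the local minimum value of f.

3

f'(x) = 3x^2 + 9x = 0 at x = -3, 0.
Second-derivative test with f''(x) = 6x + 9: f''(-3) = -9 < 0 ⇒ local maximum; f''(0) = 9 > 0 ⇒ local minimum.
Thus f has its local minimum at x = 0, with value 3.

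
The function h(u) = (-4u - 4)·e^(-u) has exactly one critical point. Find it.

h'(u) = (-4)·e^(-u) + (-4u - 4)·(-1)·e^(-u) = (4u)·e^(-u). Since e^(-u) > 0, the only critical point is u = 0.
h''(0) has the same sign as 4 > 0, so this is a local minimum.
h(0) = (-4)·e^(0) ≈ -4.0000.

0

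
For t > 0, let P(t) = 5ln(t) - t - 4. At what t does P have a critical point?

P'(t) = 5/t − 1 = 0 gives t = 5.
P''(t) = -5/t², which is negative for t > 0, so this is a local maximum.
P(5) = 5·ln(5) - 5 - 4 ≈ -0.9528.

5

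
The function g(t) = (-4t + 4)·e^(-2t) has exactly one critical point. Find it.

Differentiating with the product rule gives g'(t) = (8t - 12)·e^(-2t). Since e^(-2t) > 0, the only critical point is t = 3/2.
g''(3/2) has the same sign as 8 > 0, so this is a local minimum.
g(3/2) = (-2)·e^(-3) ≈ -0.0996.

3/2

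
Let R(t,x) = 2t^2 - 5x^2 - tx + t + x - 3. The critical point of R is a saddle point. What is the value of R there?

∂R/∂t = 4t - x + 1 = 0 and ∂R/∂x = -t - 10x + 1 = 0, so (t, x) = (-9/41, 5/41).
The Hessian has R_{tt} = 4, R_{xx} = -10, R_{tx} = -1, giving D = -41 < 0, so the point is a saddle point.
R(-9/41, 5/41) = -125/41.

-125/41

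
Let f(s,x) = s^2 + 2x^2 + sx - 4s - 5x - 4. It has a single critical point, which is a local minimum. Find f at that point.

∂f/∂s = 2s + x - 4 = 0 and ∂f/∂x = s + 4x - 5 = 0, so (s, x) = (11/7, 6/7).
The Hessian has f_{ss} = 2, f_{xx} = 4, f_{sx} = 1, giving D = 7 > 0 with f_{ss} > 0, so the point is a local minimum.
f(11/7, 6/7) = -65/7.

-65/7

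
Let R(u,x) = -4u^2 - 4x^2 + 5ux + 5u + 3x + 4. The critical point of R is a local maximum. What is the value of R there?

367/39

∂R/∂u = -8u + 5x + 5 = 0 and ∂R/∂x = 5u - 8x + 3 = 0, so (u, x) = (55/39, 49/39).
The Hessian has R_{uu} = -8, R_{xx} = -8, R_{ux} = 5, giving D = 39 > 0 with R_{uu} < 0, so the point is a local maximum.
R(55/39, 49/39) = 367/39.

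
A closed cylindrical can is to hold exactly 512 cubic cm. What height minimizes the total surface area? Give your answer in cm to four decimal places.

With radius r and height h, πr²h = 512 so h = 512/(πr²), and S(r) = 2πr² + 2πrh = 2πr² + 2·512/r.
S'(r) = 4πr − 2·512/r² = 0 ⇒ r³ = 512/(2π), so r ≈ 4.3354 and h = 2r ≈ 8.6708.
S''(r) = 4π + 4·512/r³ > 0, so this is the minimum; S ≈ 354.2919.

8.6708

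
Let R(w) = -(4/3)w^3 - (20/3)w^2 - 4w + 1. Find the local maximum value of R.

133/81

R'(w) = -4w^2 - (40/3)w - 4 = 0 at w = -3, -1/3.
Second-derivative test with R''(w) = -8w - 40/3: R''(-3) = 32/3 > 0 ⇒ local minimum; R''(-1/3) = -32/3 < 0 ⇒ local maximum.
So the local maximum value is R(-1/3) = 133/81.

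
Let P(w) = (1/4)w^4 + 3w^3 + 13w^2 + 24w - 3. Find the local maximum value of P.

-75/4

Critical points: P'(w) = w^3 + 9w^2 + 26w + 24 vanishes at w = -4, -3, -2.
Since P''(w) = 3w^2 + 18w + 26, we get P''(-4) = 2 > 0 ⇒ local minimum; P''(-3) = -1 < 0 ⇒ local maximum; P''(-2) = 2 > 0 ⇒ local minimum.
The local maximum is P(-3) = -75/4.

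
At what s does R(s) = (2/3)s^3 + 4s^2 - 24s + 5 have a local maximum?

-6

R'(s) = 2s^2 + 8s - 24 = 0 at s = -6, 2.
R''(s) = 4s + 8. R''(-6) = -16 < 0 ⇒ local maximum; R''(2) = 16 > 0 ⇒ local minimum.
The local maximum is R(-6) = 149.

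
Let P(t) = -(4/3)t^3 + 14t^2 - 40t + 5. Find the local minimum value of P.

P'(t) = -4t^2 + 28t - 40. Setting P'(t) = 0 gives t ∈ {2, 5}.
Since P''(t) = -8t + 28, we get P''(2) = 12 > 0 ⇒ local minimum; P''(5) = -12 < 0 ⇒ local maximum.
So the local minimum value is P(2) = -89/3.

-89/3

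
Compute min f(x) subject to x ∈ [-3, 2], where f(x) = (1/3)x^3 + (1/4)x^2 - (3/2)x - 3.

The derivative is x^2 + (1/2)x - 3/2, which vanishes at x = -3/2 and x = 1.
Compare values at every candidate in [-3, 2]: f(-3) = -21/4, f(-3/2) = -21/16, f(1) = -47/12, f(2) = -7/3.
So the minimum is f(-3) = -21/4.

-21/4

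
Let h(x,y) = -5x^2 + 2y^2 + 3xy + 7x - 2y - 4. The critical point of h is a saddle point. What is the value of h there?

∂h/∂x = -10x + 3y + 7 = 0 and ∂h/∂y = 3x + 4y - 2 = 0, so (x, y) = (34/49, -1/49).
The Hessian has h_{xx} = -10, h_{yy} = 4, h_{xy} = 3, giving D = -49 < 0, so the point is a saddle point.
h(34/49, -1/49) = -76/49.

-76/49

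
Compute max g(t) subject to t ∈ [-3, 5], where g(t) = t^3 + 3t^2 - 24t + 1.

81

g'(t) = 3t^2 + 6t - 24, whose only zero in [-3, 5] is t = 2.
Candidates: g(-3) = 73,  g(2) = -27,  g(5) = 81.
Hence the absolute maximum is 81 at t = 5.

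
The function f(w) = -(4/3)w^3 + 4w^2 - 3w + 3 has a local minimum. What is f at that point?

7/3

Critical points: f'(w) = -4w^2 + 8w - 3 vanishes at w = 1/2, 3/2.
Since f''(w) = -8w + 8, we get f''(1/2) = 4 > 0 ⇒ local minimum; f''(3/2) = -4 < 0 ⇒ local maximum.
So the local minimum value is f(1/2) = 7/3.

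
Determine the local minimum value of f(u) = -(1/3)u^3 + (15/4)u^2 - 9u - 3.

f'(u) = -u^2 + (15/2)u - 9 = 0 at u = 3/2, 6.
Second-derivative test with f''(u) = -2u + 15/2: f''(3/2) = 9/2 > 0 ⇒ local minimum; f''(6) = -9/2 < 0 ⇒ local maximum.
Thus f has its local minimum at u = 3/2, with value -147/16.

-147/16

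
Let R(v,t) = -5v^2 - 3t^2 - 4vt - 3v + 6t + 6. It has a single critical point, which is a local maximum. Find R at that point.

543/44

∂R/∂v = -10v - 4t - 3 = 0 and ∂R/∂t = -4v - 6t + 6 = 0, so (v, t) = (-21/22, 18/11).
The Hessian has R_{vv} = -10, R_{tt} = -6, R_{vt} = -4, giving D = 44 > 0 with R_{vv} < 0, so the point is a local maximum.
R(-21/22, 18/11) = 543/44.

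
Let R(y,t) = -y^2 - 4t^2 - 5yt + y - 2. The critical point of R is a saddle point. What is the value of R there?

∂R/∂y = -2y - 5t + 1 = 0 and ∂R/∂t = -5y - 8t = 0, so (y, t) = (-8/9, 5/9).
The Hessian has R_{yy} = -2, R_{tt} = -8, R_{yt} = -5, giving D = -9 < 0, so the point is a saddle point.
R(-8/9, 5/9) = -22/9.

-22/9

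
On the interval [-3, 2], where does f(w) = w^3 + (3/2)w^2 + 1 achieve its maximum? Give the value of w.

The derivative is 3w^2 + 3w, which vanishes at w = -1 and w = 0.
Candidates: f(-3) = -25/2, f(-1) = 3/2, f(0) = 1, f(2) = 15.
Hence the absolute maximum is 15 at w = 2.

2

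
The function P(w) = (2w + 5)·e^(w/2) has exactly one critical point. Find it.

-9/2

By the product rule, P'(w) = (w + 9/2)·e^(w/2). Since e^(w/2) > 0, the only critical point is w = -9/2.
P''(-9/2) has the same sign as 1 > 0, so this is a local minimum.
P(-9/2) = (-4)·e^(-9/4) ≈ -0.4216.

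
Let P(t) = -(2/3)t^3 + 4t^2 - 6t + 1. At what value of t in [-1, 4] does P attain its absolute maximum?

-1

Differentiating, P'(t) = -2t^2 + 8t - 6; which vanishes at t = 1 and t = 3.
Candidates: P(-1) = 35/3; P(1) = -5/3; P(3) = 1; P(4) = -5/3.
Hence the absolute maximum is 35/3 at t = -1.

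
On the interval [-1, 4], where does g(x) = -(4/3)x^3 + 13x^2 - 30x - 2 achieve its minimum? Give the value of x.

3/2

g'(x) = -4x^2 + 26x - 30, whose only zero in [-1, 4] is x = 3/2.
Compare values at every candidate in [-1, 4]: g(-1) = 127/3, g(3/2) = -89/4, g(4) = 2/3.
The minimum over the interval is -89/4, attained at x = 3/2.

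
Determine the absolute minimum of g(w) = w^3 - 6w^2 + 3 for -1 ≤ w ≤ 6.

-29

The derivative is 3w^2 - 12w, which vanishes at w = 0 and w = 4.
Candidates: g(-1) = -4, g(0) = 3, g(4) = -29, g(6) = 3.
The minimum over the interval is -29, attained at w = 4.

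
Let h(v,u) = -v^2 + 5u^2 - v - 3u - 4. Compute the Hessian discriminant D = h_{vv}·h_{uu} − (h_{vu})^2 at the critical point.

-20

∂h/∂v = -2v - 1 = 0 and ∂h/∂u = 10u - 3 = 0, so (v, u) = (-1/2, 3/10).
The Hessian has h_{vv} = -2, h_{uu} = 10, h_{vu} = 0, giving D = -20 < 0, so the point is a saddle point.
D = (-2)·(10) − (0)^2 = -20.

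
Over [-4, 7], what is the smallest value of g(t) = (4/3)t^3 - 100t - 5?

-1015/3

The derivative is 4t^2 - 100, whose only zero in [-4, 7] is t = 5.
Evaluating at the critical points and endpoints: g(-4) = 929/3; g(5) = -1015/3; g(7) = -743/3.
The minimum over the interval is -1015/3, attained at t = 5.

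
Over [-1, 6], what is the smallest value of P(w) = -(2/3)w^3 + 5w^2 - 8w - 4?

Differentiating, P'(w) = -2w^2 + 10w - 8; which vanishes at w = 1 and w = 4.
Evaluating at the critical points and endpoints: P(-1) = 29/3, P(1) = -23/3, P(4) = 4/3, P(6) = -16.
The minimum over the interval is -16, attained at w = 6.

-16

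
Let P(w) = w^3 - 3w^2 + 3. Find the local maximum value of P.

3

P'(w) = 3w^2 - 6w = 0 at w = 0, 2.
Since P''(w) = 6w - 6, we get P''(0) = -6 < 0 ⇒ local maximum; P''(2) = 6 > 0 ⇒ local minimum.
So the local maximum value is P(0) = 3.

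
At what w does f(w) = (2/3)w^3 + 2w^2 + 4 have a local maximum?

-2

Critical points: f'(w) = 2w^2 + 4w vanishes at w = -2, 0.
f''(w) = 4w + 4. f''(-2) = -4 < 0 ⇒ local maximum; f''(0) = 4 > 0 ⇒ local minimum.
The local maximum is f(-2) = 20/3.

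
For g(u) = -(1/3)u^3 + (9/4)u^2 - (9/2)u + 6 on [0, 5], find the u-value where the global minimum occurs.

5

Differentiating, g'(u) = -u^2 + (9/2)u - 9/2; which vanishes at u = 3/2 and u = 3.
Compare values at every candidate in [0, 5]: g(0) = 6,  g(3/2) = 51/16,  g(3) = 15/4,  g(5) = -23/12.
So the minimum is g(5) = -23/12.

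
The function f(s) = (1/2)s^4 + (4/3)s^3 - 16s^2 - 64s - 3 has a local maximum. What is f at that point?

175/3

f'(s) = 2s^3 + 4s^2 - 32s - 64. Setting f'(s) = 0 gives s ∈ {-4, -2, 4}.
Since f''(s) = 6s^2 + 8s - 32, we get f''(-4) = 32 > 0 ⇒ local minimum; f''(-2) = -24 < 0 ⇒ local maximum; f''(4) = 96 > 0 ⇒ local minimum.
Thus f has its local maximum at s = -2, with value 175/3.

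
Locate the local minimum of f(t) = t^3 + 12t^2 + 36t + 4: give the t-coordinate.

Critical points: f'(t) = 3t^2 + 24t + 36 vanishes at t = -6, -2.
Second-derivative test with f''(t) = 6t + 24: f''(-6) = -12 < 0 ⇒ local maximum; f''(-2) = 12 > 0 ⇒ local minimum.
The local minimum is f(-2) = -28.

-2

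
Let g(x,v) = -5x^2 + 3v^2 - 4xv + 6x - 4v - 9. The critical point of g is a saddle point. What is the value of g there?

-188/19

∂g/∂x = -10x - 4v + 6 = 0 and ∂g/∂v = -4x + 6v - 4 = 0, so (x, v) = (5/19, 16/19).
The Hessian has g_{xx} = -10, g_{vv} = 6, g_{xv} = -4, giving D = -76 < 0, so the point is a saddle point.
g(5/19, 16/19) = -188/19.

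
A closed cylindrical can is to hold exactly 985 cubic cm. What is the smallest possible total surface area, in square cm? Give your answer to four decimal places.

With radius r and height h, πr²h = 985 so h = 985/(πr²), and S(r) = 2πr² + 2πrh = 2πr² + 2·985/r.
S'(r) = 4πr − 2·985/r² = 0 ⇒ r³ = 985/(2π), so r ≈ 5.3920 and h = 2r ≈ 10.7841.
S''(r) = 4π + 4·985/r³ > 0, so this is the minimum; S ≈ 548.0313.

548.0313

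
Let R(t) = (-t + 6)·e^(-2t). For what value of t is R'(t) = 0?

13/2

Differentiating with the product rule gives R'(t) = (2t - 13)·e^(-2t). Since e^(-2t) > 0, the only critical point is t = 13/2.
R''(13/2) has the same sign as 2 > 0, so this is a local minimum.
R(13/2) = (-1/2)·e^(-13) ≈ -0.0000.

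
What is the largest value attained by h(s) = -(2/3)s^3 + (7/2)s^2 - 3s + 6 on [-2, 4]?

The derivative is -2s^2 + 7s - 3, which vanishes at s = 1/2 and s = 3.
Compare values at every candidate in [-2, 4]: h(-2) = 94/3, h(1/2) = 127/24, h(3) = 21/2, h(4) = 22/3.
The maximum over the interval is 94/3, attained at s = -2.

94/3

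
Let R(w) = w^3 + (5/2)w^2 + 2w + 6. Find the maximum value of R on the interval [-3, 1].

23/2

Differentiating, R'(w) = 3w^2 + 5w + 2; which vanishes at w = -1 and w = -2/3.
Compare values at every candidate in [-3, 1]: R(-3) = -9/2; R(-1) = 11/2; R(-2/3) = 148/27; R(1) = 23/2.
Hence the absolute maximum is 23/2 at w = 1.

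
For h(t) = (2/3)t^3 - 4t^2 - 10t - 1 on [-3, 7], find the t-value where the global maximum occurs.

-1

Differentiating, h'(t) = 2t^2 - 8t - 10; which vanishes at t = -1 and t = 5.
Candidates: h(-3) = -25; h(-1) = 13/3; h(5) = -203/3; h(7) = -115/3.
So the maximum is h(-1) = 13/3.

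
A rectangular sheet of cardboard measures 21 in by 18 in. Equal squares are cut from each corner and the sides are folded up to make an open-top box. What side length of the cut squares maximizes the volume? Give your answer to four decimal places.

With cut size x, the volume is V(x) = x(21 − 2x)(18 − 2x) for 0 < x < 9.
V'(x) = 12x^2 − 156x + 378. Setting V'(x) = 0 gives x ≈ 3.2213 (the root in (0, 9)).
V''(x) = 24x − 156 is negative there, so this is the maximum; V ≈ 541.9699.

3.2213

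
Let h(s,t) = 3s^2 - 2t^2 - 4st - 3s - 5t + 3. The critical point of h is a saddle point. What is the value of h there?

237/40

∂h/∂s = 6s - 4t - 3 = 0 and ∂h/∂t = -4s - 4t - 5 = 0, so (s, t) = (-1/5, -21/20).
The Hessian has h_{ss} = 6, h_{tt} = -4, h_{st} = -4, giving D = -40 < 0, so the point is a saddle point.
h(-1/5, -21/20) = 237/40.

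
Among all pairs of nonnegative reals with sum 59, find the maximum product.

3481/4

With x + y = 59, the product is P(x) = x(59 − x).
P'(x) = 59 − 2x = 0 gives x = 59/2; P'' = −2 < 0, so this is the maximum.
P = 59/2·59/2 = 3481/4.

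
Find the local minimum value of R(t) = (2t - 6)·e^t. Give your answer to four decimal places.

-14.7781

R'(t) = 2·e^t + (2t - 6)·1·e^t = (2t - 4)·e^t. Since e^t > 0, the only critical point is t = 2.
R''(2) has the same sign as 2 > 0, so this is a local minimum.
R(2) = (-2)·e^(2) ≈ -14.7781.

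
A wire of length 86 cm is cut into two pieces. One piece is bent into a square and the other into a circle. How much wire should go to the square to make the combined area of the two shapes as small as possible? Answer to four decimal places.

48.1685

Let x be the length used for the square. Square side x/4; circle radius (86−x)/(2π).
A(x) = (x/4)² + π·((86−x)/(2π))² = x²/16 + (86−x)²/(4π) for 0 ≤ x ≤ 86. A'(x) = x/8 − (86−x)/(2π) = 0 gives x = 4·86/(π+4) ≈ 48.1685.
A'' = 1/8 + 1/(2π) > 0, so this gives the minimum combined area; x ≈ 48.1685 cm to the square.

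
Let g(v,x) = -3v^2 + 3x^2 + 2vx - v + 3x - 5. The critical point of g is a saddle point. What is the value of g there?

-109/20

∂g/∂v = -6v + 2x - 1 = 0 and ∂g/∂x = 2v + 6x + 3 = 0, so (v, x) = (-3/10, -2/5).
The Hessian has g_{vv} = -6, g_{xx} = 6, g_{vx} = 2, giving D = -40 < 0, so the point is a saddle point.
g(-3/10, -2/5) = -109/20.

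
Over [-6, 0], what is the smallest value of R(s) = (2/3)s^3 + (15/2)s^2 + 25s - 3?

Differentiating, R'(s) = 2s^2 + 15s + 25; which vanishes at s = -5 and s = -5/2.
Evaluating at the critical points and endpoints: R(-6) = -27, R(-5) = -143/6, R(-5/2) = -697/24, R(0) = -3.
The minimum over the interval is -697/24, attained at s = -5/2.

-697/24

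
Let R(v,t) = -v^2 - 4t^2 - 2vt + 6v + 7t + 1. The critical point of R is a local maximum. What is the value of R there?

∂R/∂v = -2v - 2t + 6 = 0 and ∂R/∂t = -2v - 8t + 7 = 0, so (v, t) = (17/6, 1/6).
The Hessian has R_{vv} = -2, R_{tt} = -8, R_{vt} = -2, giving D = 12 > 0 with R_{vv} < 0, so the point is a local maximum.
R(17/6, 1/6) = 121/12.

121/12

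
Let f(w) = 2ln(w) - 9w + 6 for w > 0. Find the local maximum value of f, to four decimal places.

0.9918

f'(w) = 2/w − 9 = 0 gives w = 2/9.
f''(w) = -2/w², which is negative for w > 0, so this is a local maximum.
f(2/9) = 2·ln(2/9) - 2 + 6 ≈ 0.9918.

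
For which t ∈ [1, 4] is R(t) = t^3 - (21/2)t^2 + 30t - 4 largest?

R'(t) = 3t^2 - 21t + 30, whose only zero in [1, 4] is t = 2.
Candidates: R(1) = 33/2, R(2) = 22, R(4) = 12.
The maximum over the interval is 22, attained at t = 2.

2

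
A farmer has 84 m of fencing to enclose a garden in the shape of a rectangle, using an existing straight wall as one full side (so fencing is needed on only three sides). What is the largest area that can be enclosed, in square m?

882

Let the sides perpendicular to the wall have length x and the parallel side y, so 2x + y = 84 and the area is A = xy = x(84 − 2x).
A'(x) = 84 − 4x = 0 gives x = 21, and A''(x) = −4 < 0 confirms a maximum.
Then y = 84 − 2·21 = 42 and A = 882.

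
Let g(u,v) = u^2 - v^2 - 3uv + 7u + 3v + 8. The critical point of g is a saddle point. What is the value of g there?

127/13

∂g/∂u = 2u - 3v + 7 = 0 and ∂g/∂v = -3u - 2v + 3 = 0, so (u, v) = (-5/13, 27/13).
The Hessian has g_{uu} = 2, g_{vv} = -2, g_{uv} = -3, giving D = -13 < 0, so the point is a saddle point.
g(-5/13, 27/13) = 127/13.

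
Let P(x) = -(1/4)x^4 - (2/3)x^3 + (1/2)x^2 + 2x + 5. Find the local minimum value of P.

P'(x) = -x^3 - 2x^2 + x + 2. Setting P'(x) = 0 gives x ∈ {-2, -1, 1}.
P''(x) = -3x^2 - 4x + 1. P''(-2) = -3 < 0 ⇒ local maximum; P''(-1) = 2 > 0 ⇒ local minimum; P''(1) = -6 < 0 ⇒ local maximum.
The local minimum is P(-1) = 47/12.

47/12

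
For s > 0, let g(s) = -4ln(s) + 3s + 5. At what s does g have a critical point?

4/3

g'(s) = -4/s + 3 = 0 gives s = 4/3.
g''(s) = 4/s², which is positive for s > 0, so this is a local minimum.
g(4/3) = -4·ln(4/3) + 4 + 5 ≈ 7.8493.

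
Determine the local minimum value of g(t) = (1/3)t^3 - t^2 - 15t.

g'(t) = t^2 - 2t - 15. Setting g'(t) = 0 gives t ∈ {-3, 5}.
g''(t) = 2t - 2. g''(-3) = -8 < 0 ⇒ local maximum; g''(5) = 8 > 0 ⇒ local minimum.
The local minimum is g(5) = -175/3.

-175/3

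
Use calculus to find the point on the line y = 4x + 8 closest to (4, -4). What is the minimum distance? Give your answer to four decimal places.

Minimize D(x)^2 = (x - 4)^2 + (4x + 12)^2.
d/dx[D^2] = 2(x - 4) + 2·4·(4x + 12) = 0 ⇒ x = -44/17.
Then y = -40/17 and the distance is √(784/17) ≈ 6.7910.

6.7910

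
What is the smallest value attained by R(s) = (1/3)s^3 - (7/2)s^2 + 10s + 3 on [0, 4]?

3

R'(s) = s^2 - 7s + 10, whose only zero in [0, 4] is s = 2.
Evaluating at the critical points and endpoints: R(0) = 3, R(2) = 35/3, R(4) = 25/3.
So the minimum is R(0) = 3.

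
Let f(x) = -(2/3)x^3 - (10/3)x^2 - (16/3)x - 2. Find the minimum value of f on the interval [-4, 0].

The derivative is -2x^2 - (20/3)x - 16/3, which vanishes at x = -2 and x = -4/3.
Compare values at every candidate in [-4, 0]: f(-4) = 26/3, f(-2) = 2/3, f(-4/3) = 62/81, f(0) = -2.
So the minimum is f(0) = -2.

-2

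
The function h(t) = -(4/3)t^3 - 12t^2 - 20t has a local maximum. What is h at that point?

28/3

h'(t) = -4t^2 - 24t - 20. Setting h'(t) = 0 gives t ∈ {-5, -1}.
Second-derivative test with h''(t) = -8t - 24: h''(-5) = 16 > 0 ⇒ local minimum; h''(-1) = -16 < 0 ⇒ local maximum.
The local maximum is h(-1) = 28/3.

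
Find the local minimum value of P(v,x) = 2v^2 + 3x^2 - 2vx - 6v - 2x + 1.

-6

∂P/∂v = 4v - 2x - 6 = 0 and ∂P/∂x = -2v + 6x - 2 = 0, so (v, x) = (2, 1).
The Hessian has P_{vv} = 4, P_{xx} = 6, P_{vx} = -2, giving D = 20 > 0 with P_{vv} > 0, so the point is a local minimum.
P(2, 1) = -6.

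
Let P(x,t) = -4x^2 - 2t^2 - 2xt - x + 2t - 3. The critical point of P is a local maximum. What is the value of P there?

∂P/∂x = -8x - 2t - 1 = 0 and ∂P/∂t = -2x - 4t + 2 = 0, so (x, t) = (-2/7, 9/14).
The Hessian has P_{xx} = -8, P_{tt} = -4, P_{xt} = -2, giving D = 28 > 0 with P_{xx} < 0, so the point is a local maximum.
P(-2/7, 9/14) = -31/14.

-31/14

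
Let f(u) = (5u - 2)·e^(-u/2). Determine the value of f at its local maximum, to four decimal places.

By the product rule, f'(u) = (-(5/2)u + 6)·e^(-u/2). Since e^(-u/2) > 0, the only critical point is u = 12/5.
f''(12/5) has the same sign as -5/2 < 0, so this is a local maximum.
f(12/5) = (10)·e^(-6/5) ≈ 3.0119.

3.0119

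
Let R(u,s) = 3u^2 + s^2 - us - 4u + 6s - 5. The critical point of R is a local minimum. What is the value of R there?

∂R/∂u = 6u - s - 4 = 0 and ∂R/∂s = -u + 2s + 6 = 0, so (u, s) = (2/11, -32/11).
The Hessian has R_{uu} = 6, R_{ss} = 2, R_{us} = -1, giving D = 11 > 0 with R_{uu} > 0, so the point is a local minimum.
R(2/11, -32/11) = -155/11.

-155/11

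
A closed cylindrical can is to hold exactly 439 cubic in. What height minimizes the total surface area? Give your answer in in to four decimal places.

8.2374

With radius r and height h, πr²h = 439 so h = 439/(πr²), and S(r) = 2πr² + 2πrh = 2πr² + 2·439/r.
S'(r) = 4πr − 2·439/r² = 0 ⇒ r³ = 439/(2π), so r ≈ 4.1187 and h = 2r ≈ 8.2374.
S''(r) = 4π + 4·439/r³ > 0, so this is the minimum; S ≈ 319.7601.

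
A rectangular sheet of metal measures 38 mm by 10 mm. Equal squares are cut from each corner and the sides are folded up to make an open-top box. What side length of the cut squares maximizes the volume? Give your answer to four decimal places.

2.3138

With cut size x, the volume is V(x) = x(38 − 2x)(10 − 2x) for 0 < x < 5.
V'(x) = 12x^2 − 192x + 380. Setting V'(x) = 0 gives x ≈ 2.3138 (the root in (0, 5)).
V''(x) = 24x − 192 is negative there, so this is the maximum; V ≈ 414.8409.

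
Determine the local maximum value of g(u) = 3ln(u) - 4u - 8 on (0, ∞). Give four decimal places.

-11.8630

g'(u) = 3/u − 4 = 0 gives u = 3/4.
g''(u) = -3/u², which is negative for u > 0, so this is a local maximum.
g(3/4) = 3·ln(3/4) - 3 - 8 ≈ -11.8630.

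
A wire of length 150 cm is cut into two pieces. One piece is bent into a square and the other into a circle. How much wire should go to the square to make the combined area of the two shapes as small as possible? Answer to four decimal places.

84.0149

Let x be the length used for the square. Square side x/4; circle radius (150−x)/(2π).
A(x) = (x/4)² + π·((150−x)/(2π))² = x²/16 + (150−x)²/(4π) for 0 ≤ x ≤ 150. A'(x) = x/8 − (150−x)/(2π) = 0 gives x = 4·150/(π+4) ≈ 84.0149.
A'' = 1/8 + 1/(2π) > 0, so this gives the minimum combined area; x ≈ 84.0149 cm to the square.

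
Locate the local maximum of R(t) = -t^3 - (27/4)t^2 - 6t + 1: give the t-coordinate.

R'(t) = -3t^2 - (27/2)t - 6. Setting R'(t) = 0 gives t ∈ {-4, -1/2}.
Second-derivative test with R''(t) = -6t - 27/2: R''(-4) = 21/2 > 0 ⇒ local minimum; R''(-1/2) = -21/2 < 0 ⇒ local maximum.
The local maximum is R(-1/2) = 39/16.

-1/2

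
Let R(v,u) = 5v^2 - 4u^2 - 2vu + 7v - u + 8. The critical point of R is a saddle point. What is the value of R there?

467/84

∂R/∂v = 10v - 2u + 7 = 0 and ∂R/∂u = -2v - 8u - 1 = 0, so (v, u) = (-29/42, 1/21).
The Hessian has R_{vv} = 10, R_{uu} = -8, R_{vu} = -2, giving D = -84 < 0, so the point is a saddle point.
R(-29/42, 1/21) = 467/84.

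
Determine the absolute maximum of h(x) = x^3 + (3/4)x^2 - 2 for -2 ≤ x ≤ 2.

h'(x) = 3x^2 + (3/2)x, which vanishes at x = -1/2 and x = 0.
Evaluating at the critical points and endpoints: h(-2) = -7,  h(-1/2) = -31/16,  h(0) = -2,  h(2) = 9.
So the maximum is h(2) = 9.

9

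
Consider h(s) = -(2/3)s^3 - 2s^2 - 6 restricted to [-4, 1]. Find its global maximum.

The derivative is -2s^2 - 4s, which vanishes at s = -2 and s = 0.
Compare values at every candidate in [-4, 1]: h(-4) = 14/3, h(-2) = -26/3, h(0) = -6, h(1) = -26/3.
So the maximum is h(-4) = 14/3.

14/3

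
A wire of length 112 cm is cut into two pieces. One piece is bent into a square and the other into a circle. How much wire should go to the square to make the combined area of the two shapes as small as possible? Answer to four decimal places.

62.7311

Let x be the length used for the square. Square side x/4; circle radius (112−x)/(2π).
A(x) = (x/4)² + π·((112−x)/(2π))² = x²/16 + (112−x)²/(4π) for 0 ≤ x ≤ 112. A'(x) = x/8 − (112−x)/(2π) = 0 gives x = 4·112/(π+4) ≈ 62.7311.
A'' = 1/8 + 1/(2π) > 0, so this gives the minimum combined area; x ≈ 62.7311 cm to the square.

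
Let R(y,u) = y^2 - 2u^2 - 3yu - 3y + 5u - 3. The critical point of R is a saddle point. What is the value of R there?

∂R/∂y = 2y - 3u - 3 = 0 and ∂R/∂u = -3y - 4u + 5 = 0, so (y, u) = (27/17, 1/17).
The Hessian has R_{yy} = 2, R_{uu} = -4, R_{yu} = -3, giving D = -17 < 0, so the point is a saddle point.
R(27/17, 1/17) = -89/17.

-89/17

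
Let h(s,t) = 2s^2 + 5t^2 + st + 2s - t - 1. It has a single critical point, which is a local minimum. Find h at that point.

-21/13

∂h/∂s = 4s + t + 2 = 0 and ∂h/∂t = s + 10t - 1 = 0, so (s, t) = (-7/13, 2/13).
The Hessian has h_{ss} = 4, h_{tt} = 10, h_{st} = 1, giving D = 39 > 0 with h_{ss} > 0, so the point is a local minimum.
h(-7/13, 2/13) = -21/13.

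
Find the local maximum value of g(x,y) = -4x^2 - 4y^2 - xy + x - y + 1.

∂g/∂x = -8x - y + 1 = 0 and ∂g/∂y = -x - 8y - 1 = 0, so (x, y) = (1/7, -1/7).
The Hessian has g_{xx} = -8, g_{yy} = -8, g_{xy} = -1, giving D = 63 > 0 with g_{xx} < 0, so the point is a local maximum.
g(1/7, -1/7) = 8/7.

8/7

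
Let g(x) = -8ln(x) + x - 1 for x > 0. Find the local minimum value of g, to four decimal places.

g'(x) = -8/x + 1 = 0 gives x = 8.
g''(x) = 8/x², which is positive for x > 0, so this is a local minimum.
g(8) = -8·ln(8) + 8 - 1 ≈ -9.6355.

-9.6355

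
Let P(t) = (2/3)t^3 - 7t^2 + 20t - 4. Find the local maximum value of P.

40/3

Critical points: P'(t) = 2t^2 - 14t + 20 vanishes at t = 2, 5.
Since P''(t) = 4t - 14, we get P''(2) = -6 < 0 ⇒ local maximum; P''(5) = 6 > 0 ⇒ local minimum.
The local maximum is P(2) = 40/3.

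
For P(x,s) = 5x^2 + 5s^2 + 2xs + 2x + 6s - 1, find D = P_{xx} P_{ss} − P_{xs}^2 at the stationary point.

∂P/∂x = 10x + 2s + 2 = 0 and ∂P/∂s = 2x + 10s + 6 = 0, so (x, s) = (-1/12, -7/12).
The Hessian has P_{xx} = 10, P_{ss} = 10, P_{xs} = 2, giving D = 96 > 0 with P_{xx} > 0, so the point is a local minimum.
D = (10)·(10) − (2)^2 = 96.

96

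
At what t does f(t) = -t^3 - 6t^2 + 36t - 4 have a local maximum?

2

Critical points: f'(t) = -3t^2 - 12t + 36 vanishes at t = -6, 2.
Second-derivative test with f''(t) = -6t - 12: f''(-6) = 24 > 0 ⇒ local minimum; f''(2) = -24 < 0 ⇒ local maximum.
So the local maximum value is f(2) = 36.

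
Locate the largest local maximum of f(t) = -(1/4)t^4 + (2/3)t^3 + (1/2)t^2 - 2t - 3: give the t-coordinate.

Critical points: f'(t) = -t^3 + 2t^2 + t - 2 vanishes at t = -1, 1, 2.
f''(t) = -3t^2 + 4t + 1. f''(-1) = -6 < 0 ⇒ local maximum; f''(1) = 2 > 0 ⇒ local minimum; f''(2) = -3 < 0 ⇒ local maximum.
Thus f has its largest local maximum at t = -1, with value -17/12.

-1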